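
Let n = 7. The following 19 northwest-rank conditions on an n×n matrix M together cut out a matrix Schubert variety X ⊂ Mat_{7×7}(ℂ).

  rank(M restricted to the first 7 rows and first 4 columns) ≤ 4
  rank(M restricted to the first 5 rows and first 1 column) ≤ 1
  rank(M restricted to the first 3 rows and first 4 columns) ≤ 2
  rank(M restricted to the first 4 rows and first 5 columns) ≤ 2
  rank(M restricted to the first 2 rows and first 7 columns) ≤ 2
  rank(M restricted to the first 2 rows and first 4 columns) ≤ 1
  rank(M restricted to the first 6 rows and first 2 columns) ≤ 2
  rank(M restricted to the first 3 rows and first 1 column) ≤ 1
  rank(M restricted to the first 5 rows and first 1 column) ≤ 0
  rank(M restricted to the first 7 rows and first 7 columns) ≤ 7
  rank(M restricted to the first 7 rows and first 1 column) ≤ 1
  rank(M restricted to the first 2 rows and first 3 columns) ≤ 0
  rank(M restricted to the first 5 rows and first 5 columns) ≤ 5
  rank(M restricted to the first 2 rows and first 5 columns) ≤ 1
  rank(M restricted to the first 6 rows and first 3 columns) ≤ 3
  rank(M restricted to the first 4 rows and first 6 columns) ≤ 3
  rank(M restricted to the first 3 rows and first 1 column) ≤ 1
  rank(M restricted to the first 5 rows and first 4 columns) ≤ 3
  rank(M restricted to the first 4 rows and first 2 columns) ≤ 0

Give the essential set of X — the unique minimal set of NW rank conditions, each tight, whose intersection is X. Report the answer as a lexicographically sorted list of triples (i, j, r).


The tightest implied rank at each (i,j), from the 19 conditions:

  row 1: 0  0  0  1  1  1  1
  row 2: 0  0  0  1  1  2  2
  row 3: 0  0  1  2  2  3  3
  row 4: 0  0  1  2  2  3  4
  row 5: 0  1  2  3  3  4  5
  row 6: 1  2  3  4  4  5  6
  row 7: 1  2  3  4  5  6  7

second differences of R give the permutation w = (4, 6, 3, 7, 2, 1, 5).

ℓ(w)=13; the 5 essential cells (i,j,r):

[(2, 3, 0), (2, 5, 1), (4, 2, 0), (4, 5, 2), (5, 1, 0)]


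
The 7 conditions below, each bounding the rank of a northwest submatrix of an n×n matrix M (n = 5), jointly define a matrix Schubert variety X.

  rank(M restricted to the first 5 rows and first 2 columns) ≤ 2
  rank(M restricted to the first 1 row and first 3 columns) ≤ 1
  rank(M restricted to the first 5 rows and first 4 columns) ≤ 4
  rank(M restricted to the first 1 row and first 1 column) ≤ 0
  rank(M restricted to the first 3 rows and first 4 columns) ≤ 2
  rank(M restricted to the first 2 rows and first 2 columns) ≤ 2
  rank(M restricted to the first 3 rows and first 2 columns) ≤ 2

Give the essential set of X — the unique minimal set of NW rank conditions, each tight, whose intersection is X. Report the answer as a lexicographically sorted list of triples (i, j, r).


Propagating the 7 rank bounds to every northwest block:

  R[1]: 0 1 1 1 1
  R[2]: 1 2 2 2 2
  R[3]: 1 2 2 2 3
  R[4]: 1 2 3 3 4
  R[5]: 1 2 3 4 5

so w = (2, 1, 5, 3, 4).

ℓ(w)=3; the 2 essential cells (i,j,r):

[(1, 1, 0), (3, 4, 2)]


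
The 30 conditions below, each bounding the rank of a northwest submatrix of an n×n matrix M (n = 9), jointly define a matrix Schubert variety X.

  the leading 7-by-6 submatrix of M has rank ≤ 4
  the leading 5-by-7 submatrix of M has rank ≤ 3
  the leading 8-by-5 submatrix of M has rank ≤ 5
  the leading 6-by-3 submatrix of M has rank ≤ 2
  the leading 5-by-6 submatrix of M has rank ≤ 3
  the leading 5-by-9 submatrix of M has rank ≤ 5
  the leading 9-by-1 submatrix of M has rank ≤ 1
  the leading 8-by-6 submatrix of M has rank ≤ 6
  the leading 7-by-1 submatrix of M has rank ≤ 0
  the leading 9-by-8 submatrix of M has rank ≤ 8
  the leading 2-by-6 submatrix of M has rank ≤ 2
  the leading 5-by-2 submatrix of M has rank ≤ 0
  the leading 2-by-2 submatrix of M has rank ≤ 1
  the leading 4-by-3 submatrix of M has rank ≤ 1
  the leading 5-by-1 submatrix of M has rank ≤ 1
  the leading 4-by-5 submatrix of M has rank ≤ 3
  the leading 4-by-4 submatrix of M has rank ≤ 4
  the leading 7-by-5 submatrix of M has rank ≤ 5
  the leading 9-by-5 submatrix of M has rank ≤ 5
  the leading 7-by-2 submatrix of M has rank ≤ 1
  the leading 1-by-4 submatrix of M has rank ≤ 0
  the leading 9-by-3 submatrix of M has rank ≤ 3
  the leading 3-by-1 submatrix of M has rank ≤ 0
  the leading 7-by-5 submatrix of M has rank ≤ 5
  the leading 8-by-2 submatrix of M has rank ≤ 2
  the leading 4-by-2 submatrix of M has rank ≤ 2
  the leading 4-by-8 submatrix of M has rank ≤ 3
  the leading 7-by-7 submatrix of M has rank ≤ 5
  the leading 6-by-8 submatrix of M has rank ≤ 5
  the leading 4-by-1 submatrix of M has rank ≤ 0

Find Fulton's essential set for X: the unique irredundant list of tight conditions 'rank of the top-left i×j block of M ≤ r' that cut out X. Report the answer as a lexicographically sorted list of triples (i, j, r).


Recovering R(i,j) via the rank-extension bound from the 30 conditions:

  R[1]: 0 | 0 | 0 | 0 | 1 | 1 | 1 | 1 | 1
  R[2]: 0 | 0 | 1 | 1 | 2 | 2 | 2 | 2 | 2
  R[3]: 0 | 0 | 1 | 2 | 3 | 3 | 3 | 3 | 3
  R[4]: 0 | 0 | 1 | 2 | 3 | 3 | 3 | 3 | 4
  R[5]: 0 | 0 | 1 | 2 | 3 | 3 | 3 | 4 | 5
  R[6]: 0 | 1 | 2 | 3 | 4 | 4 | 4 | 5 | 6
  R[7]: 0 | 1 | 2 | 3 | 4 | 4 | 5 | 6 | 7
  R[8]: 1 | 2 | 3 | 4 | 5 | 5 | 6 | 7 | 8
  R[9]: 1 | 2 | 3 | 4 | 5 | 6 | 7 | 8 | 9

so w = (5, 3, 4, 9, 8, 2, 7, 1, 6).

|D(w)|=20, |Ess(w)|=6:

[(1, 4, 0), (4, 8, 3), (5, 2, 0), (5, 7, 3), (7, 1, 0), (7, 6, 4)]


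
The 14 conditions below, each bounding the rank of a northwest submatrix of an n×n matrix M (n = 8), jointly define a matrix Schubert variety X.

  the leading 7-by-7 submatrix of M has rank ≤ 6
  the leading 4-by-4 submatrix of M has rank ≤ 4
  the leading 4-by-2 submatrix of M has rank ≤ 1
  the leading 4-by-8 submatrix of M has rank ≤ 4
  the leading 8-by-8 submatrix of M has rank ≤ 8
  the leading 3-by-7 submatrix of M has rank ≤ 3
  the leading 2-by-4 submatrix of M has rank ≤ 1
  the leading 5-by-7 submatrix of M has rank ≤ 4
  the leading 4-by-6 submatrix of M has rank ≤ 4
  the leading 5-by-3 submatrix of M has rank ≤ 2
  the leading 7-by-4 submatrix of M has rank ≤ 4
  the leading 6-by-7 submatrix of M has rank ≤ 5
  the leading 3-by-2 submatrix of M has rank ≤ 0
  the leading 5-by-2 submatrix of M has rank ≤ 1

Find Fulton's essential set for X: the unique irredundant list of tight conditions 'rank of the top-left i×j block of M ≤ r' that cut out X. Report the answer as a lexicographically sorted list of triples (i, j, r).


Propagating the 14 rank bounds to every northwest block:

  R[1]: 0 | 0 | 1 | 1 | 1 | 1 | 1 | 1
  R[2]: 0 | 0 | 1 | 1 | 2 | 2 | 2 | 2
  R[3]: 0 | 0 | 1 | 2 | 3 | 3 | 3 | 3
  R[4]: 1 | 1 | 2 | 3 | 4 | 4 | 4 | 4
  R[5]: 1 | 1 | 2 | 3 | 4 | 4 | 4 | 5
  R[6]: 1 | 2 | 3 | 4 | 5 | 5 | 5 | 6
  R[7]: 1 | 2 | 3 | 4 | 5 | 6 | 6 | 7
  R[8]: 1 | 2 | 3 | 4 | 5 | 6 | 7 | 8

hence w(1..8) = (3, 5, 4, 1, 8, 2, 6, 7).

Fulton essential set (4 of the 10 Rothe cells):

[(2, 4, 1), (3, 2, 0), (5, 2, 1), (5, 7, 4)]


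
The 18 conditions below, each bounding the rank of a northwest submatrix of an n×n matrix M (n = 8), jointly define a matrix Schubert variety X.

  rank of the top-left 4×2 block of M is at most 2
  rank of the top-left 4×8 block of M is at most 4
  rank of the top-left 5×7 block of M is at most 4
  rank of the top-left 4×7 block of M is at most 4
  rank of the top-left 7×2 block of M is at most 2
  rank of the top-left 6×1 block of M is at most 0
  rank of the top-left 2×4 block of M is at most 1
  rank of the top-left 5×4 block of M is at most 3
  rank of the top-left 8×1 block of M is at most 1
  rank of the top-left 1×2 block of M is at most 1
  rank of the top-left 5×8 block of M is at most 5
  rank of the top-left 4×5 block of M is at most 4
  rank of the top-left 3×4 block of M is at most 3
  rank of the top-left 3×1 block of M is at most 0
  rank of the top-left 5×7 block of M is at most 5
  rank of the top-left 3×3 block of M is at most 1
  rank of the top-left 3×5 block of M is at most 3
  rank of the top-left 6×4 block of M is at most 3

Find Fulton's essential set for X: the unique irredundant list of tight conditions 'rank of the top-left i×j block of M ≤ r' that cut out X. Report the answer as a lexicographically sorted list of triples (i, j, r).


Propagating the 18 rank bounds to every northwest block:

  R[1]: 0 | 1 | 1 | 1 | 1 | 1 | 1 | 1
  R[2]: 0 | 1 | 1 | 1 | 2 | 2 | 2 | 2
  R[3]: 0 | 1 | 1 | 2 | 3 | 3 | 3 | 3
  R[4]: 0 | 1 | 2 | 3 | 4 | 4 | 4 | 4
  R[5]: 0 | 1 | 2 | 3 | 4 | 4 | 4 | 5
  R[6]: 0 | 1 | 2 | 3 | 4 | 5 | 5 | 6
  R[7]: 1 | 2 | 3 | 4 | 5 | 6 | 6 | 7
  R[8]: 1 | 2 | 3 | 4 | 5 | 6 | 7 | 8

hence w(1..8) = (2, 5, 4, 3, 8, 6, 1, 7).

Fulton essential set (4 of the 11 Rothe cells):

[(2, 4, 1), (3, 3, 1), (5, 7, 4), (6, 1, 0)]


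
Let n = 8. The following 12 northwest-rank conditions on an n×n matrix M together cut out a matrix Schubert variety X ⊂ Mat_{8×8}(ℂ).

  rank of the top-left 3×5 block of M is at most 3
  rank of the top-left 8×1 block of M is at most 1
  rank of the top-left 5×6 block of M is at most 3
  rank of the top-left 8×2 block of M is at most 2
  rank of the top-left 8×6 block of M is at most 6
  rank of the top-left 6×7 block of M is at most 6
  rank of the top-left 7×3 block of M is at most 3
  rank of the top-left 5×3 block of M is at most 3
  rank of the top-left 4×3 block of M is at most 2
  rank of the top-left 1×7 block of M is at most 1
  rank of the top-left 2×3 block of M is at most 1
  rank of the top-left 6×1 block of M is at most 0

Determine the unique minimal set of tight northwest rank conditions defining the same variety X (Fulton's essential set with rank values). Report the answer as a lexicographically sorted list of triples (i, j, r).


Rank table r_w(8×8) implied by the 12 constraints:

  i=1: 0 1 1 1 1 1 1 1
  i=2: 0 1 1 2 2 2 2 2
  i=3: 0 1 2 3 3 3 3 3
  i=4: 0 1 2 3 3 3 4 4
  i=5: 0 1 2 3 3 3 4 5
  i=6: 0 1 2 3 4 4 5 6
  i=7: 1 2 3 4 5 5 6 7
  i=8: 1 2 3 4 5 6 7 8

the unique w with this rank table is (2, 4, 3, 7, 8, 5, 1, 6).

ℓ(w)=11; the 3 essential cells (i,j,r):

[(2, 3, 1), (5, 6, 3), (6, 1, 0)]


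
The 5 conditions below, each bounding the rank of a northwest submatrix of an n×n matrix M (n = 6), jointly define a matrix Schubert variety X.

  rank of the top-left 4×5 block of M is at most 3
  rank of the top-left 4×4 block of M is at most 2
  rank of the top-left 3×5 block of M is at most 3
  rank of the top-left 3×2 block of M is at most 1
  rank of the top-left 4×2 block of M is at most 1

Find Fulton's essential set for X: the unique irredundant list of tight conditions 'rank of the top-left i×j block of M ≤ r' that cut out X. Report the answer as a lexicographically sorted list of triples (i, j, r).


Recovering R(i,j) via the rank-extension bound from the 5 conditions:

  i=1: 1 | 1 | 1 | 1 | 1 | 1
  i=2: 1 | 1 | 2 | 2 | 2 | 2
  i=3: 1 | 1 | 2 | 2 | 3 | 3
  i=4: 1 | 1 | 2 | 2 | 3 | 4
  i=5: 1 | 2 | 3 | 3 | 4 | 5
  i=6: 1 | 2 | 3 | 4 | 5 | 6

second differences of R give the permutation w = (1, 3, 5, 6, 2, 4).

Fulton essential set (2 of the 5 Rothe cells):

[(4, 2, 1), (4, 4, 2)]


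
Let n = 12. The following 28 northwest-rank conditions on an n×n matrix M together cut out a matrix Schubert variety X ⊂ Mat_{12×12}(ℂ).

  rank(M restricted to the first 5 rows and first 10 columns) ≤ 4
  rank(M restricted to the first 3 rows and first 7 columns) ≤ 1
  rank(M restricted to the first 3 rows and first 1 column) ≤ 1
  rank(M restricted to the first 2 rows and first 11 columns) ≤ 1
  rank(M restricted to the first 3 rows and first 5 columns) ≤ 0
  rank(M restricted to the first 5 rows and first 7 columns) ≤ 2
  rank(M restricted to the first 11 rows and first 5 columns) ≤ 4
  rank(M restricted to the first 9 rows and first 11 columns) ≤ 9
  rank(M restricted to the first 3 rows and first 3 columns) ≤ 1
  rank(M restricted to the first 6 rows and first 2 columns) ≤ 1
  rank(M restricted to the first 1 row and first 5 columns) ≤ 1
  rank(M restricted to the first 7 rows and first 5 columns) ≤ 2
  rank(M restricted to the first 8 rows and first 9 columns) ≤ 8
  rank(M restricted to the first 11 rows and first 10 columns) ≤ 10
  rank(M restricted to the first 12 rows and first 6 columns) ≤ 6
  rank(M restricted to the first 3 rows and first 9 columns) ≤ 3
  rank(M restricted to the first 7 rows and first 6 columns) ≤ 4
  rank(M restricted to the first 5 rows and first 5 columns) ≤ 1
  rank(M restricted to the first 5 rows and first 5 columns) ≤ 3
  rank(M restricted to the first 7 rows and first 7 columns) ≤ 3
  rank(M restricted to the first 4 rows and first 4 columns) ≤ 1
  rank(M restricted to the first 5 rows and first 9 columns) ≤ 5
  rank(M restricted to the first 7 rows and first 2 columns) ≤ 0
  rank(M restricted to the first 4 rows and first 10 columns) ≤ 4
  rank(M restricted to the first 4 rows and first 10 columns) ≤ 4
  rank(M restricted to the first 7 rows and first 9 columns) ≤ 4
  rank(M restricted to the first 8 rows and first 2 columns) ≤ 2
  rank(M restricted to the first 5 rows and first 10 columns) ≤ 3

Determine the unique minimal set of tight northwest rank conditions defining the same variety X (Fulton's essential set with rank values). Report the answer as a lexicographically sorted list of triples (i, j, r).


Computing R[i][j] = min implied NW-rank bound (n=12, 28 conditions):

  0 0 0 0 0 1 1 1 1 1 1 1
  0 0 0 0 0 1 1 1 1 1 1 2
  0 0 0 0 0 1 1 2 2 2 2 3
  0 0 1 1 1 2 2 3 3 3 3 4
  0 0 1 1 1 2 2 3 3 3 4 5
  0 0 1 2 2 3 3 4 4 4 5 6
  0 0 1 2 2 3 3 4 4 5 6 7
  1 1 2 3 3 4 4 5 5 6 7 8
  1 2 3 4 4 5 5 6 6 7 8 9
  1 2 3 4 4 5 6 7 7 8 9 10
  1 2 3 4 4 5 6 7 8 9 10 11
  1 2 3 4 5 6 7 8 9 10 11 12

giving w = (6, 12, 8, 3, 11, 4, 10, 1, 2, 7, 9, 5) via Δ²R.

Fulton essential set (11 of the 39 Rothe cells):

[(2, 11, 1), (3, 5, 0), (3, 7, 1), (5, 5, 1), (5, 7, 2), (5, 10, 3), (7, 2, 0), (7, 5, 2), (7, 7, 3), (7, 9, 4), (11, 5, 4)]


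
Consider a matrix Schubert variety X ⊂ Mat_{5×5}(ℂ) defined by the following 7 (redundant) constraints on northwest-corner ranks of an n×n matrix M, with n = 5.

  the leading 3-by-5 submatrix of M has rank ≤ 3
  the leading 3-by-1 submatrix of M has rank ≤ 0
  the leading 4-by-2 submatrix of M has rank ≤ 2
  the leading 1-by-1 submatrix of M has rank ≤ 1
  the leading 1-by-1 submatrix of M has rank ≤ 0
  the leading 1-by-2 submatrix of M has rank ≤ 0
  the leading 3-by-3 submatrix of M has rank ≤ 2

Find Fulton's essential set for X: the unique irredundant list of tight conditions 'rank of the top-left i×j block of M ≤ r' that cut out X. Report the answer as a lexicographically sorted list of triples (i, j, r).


Recovering R(i,j) via the rank-extension bound from the 7 conditions:

  row 1: 0, 0, 1, 1, 1
  row 2: 0, 1, 2, 2, 2
  row 3: 0, 1, 2, 3, 3
  row 4: 1, 2, 3, 4, 4
  row 5: 1, 2, 3, 4, 5

hence w(1..5) = (3, 2, 4, 1, 5).

2 SE-corners of the 4-cell Rothe diagram give Ess(w):

[(1, 2, 0), (3, 1, 0)]


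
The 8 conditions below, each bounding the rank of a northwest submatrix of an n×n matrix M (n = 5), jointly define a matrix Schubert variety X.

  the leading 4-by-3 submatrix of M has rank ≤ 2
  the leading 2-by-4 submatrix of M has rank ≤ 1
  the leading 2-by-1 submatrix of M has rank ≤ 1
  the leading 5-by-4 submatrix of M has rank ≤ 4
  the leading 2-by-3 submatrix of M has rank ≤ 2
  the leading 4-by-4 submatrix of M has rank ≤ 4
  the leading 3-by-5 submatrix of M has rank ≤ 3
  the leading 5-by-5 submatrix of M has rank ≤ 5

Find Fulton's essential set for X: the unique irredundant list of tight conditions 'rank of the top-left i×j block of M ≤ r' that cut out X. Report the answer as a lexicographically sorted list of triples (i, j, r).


Propagating the 8 rank bounds to every northwest block:

  i=1: 1 | 1 | 1 | 1 | 1
  i=2: 1 | 1 | 1 | 1 | 2
  i=3: 1 | 2 | 2 | 2 | 3
  i=4: 1 | 2 | 2 | 3 | 4
  i=5: 1 | 2 | 3 | 4 | 5

the unique w with this rank table is (1, 5, 2, 4, 3).

2 SE-corners of the 4-cell Rothe diagram give Ess(w):

[(2, 4, 1), (4, 3, 2)]


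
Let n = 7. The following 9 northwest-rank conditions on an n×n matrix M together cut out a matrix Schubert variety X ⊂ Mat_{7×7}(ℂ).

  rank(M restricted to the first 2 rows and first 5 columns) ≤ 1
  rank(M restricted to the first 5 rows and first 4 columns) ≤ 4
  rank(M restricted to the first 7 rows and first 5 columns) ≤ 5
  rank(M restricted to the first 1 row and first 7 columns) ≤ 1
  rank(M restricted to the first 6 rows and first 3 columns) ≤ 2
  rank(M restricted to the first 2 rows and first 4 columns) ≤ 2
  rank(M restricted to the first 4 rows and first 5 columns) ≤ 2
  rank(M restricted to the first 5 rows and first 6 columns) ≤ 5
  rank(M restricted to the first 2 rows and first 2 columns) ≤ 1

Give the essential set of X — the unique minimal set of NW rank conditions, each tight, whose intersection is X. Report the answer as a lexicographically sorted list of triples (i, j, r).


Recovering R(i,j) via the rank-extension bound from the 9 conditions:

  i=1: 1, 1, 1, 1, 1, 1, 1
  i=2: 1, 1, 1, 1, 1, 2, 2
  i=3: 1, 2, 2, 2, 2, 3, 3
  i=4: 1, 2, 2, 2, 2, 3, 4
  i=5: 1, 2, 2, 3, 3, 4, 5
  i=6: 1, 2, 2, 3, 4, 5, 6
  i=7: 1, 2, 3, 4, 5, 6, 7

hence w(1..7) = (1, 6, 2, 7, 4, 5, 3).

D(w) has 9 cells with 3 SE-corners; essential set:

[(2, 5, 1), (4, 5, 2), (6, 3, 2)]


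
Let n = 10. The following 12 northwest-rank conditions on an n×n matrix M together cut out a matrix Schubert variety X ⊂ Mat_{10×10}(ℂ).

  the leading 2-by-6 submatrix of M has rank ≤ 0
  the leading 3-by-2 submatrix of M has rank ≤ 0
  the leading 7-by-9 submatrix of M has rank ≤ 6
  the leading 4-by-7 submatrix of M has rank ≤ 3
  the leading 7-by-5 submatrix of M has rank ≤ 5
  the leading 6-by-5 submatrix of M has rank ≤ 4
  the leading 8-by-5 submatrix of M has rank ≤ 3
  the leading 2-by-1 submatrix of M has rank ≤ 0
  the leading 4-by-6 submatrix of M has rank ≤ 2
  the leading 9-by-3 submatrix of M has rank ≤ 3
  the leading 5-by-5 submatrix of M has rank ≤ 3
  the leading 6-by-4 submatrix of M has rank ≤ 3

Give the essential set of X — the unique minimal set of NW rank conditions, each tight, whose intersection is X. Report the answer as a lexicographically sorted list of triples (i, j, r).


Computing R[i][j] = min implied NW-rank bound (n=10, 12 conditions):

  row 1: 0, 0, 0, 0, 0, 0, 1, 1, 1, 1
  row 2: 0, 0, 0, 0, 0, 0, 1, 2, 2, 2
  row 3: 0, 0, 1, 1, 1, 1, 2, 3, 3, 3
  row 4: 1, 1, 2, 2, 2, 2, 3, 4, 4, 4
  row 5: 1, 2, 3, 3, 3, 3, 4, 5, 5, 5
  row 6: 1, 2, 3, 3, 3, 4, 5, 6, 6, 6
  row 7: 1, 2, 3, 3, 3, 4, 5, 6, 6, 7
  row 8: 1, 2, 3, 3, 3, 4, 5, 6, 7, 8
  row 9: 1, 2, 3, 4, 4, 5, 6, 7, 8, 9
  row 10: 1, 2, 3, 4, 5, 6, 7, 8, 9, 10

second differences of R give the permutation w = (7, 8, 3, 1, 2, 6, 10, 9, 4, 5).

Fulton essential set (4 of the 21 Rothe cells):

[(2, 6, 0), (3, 2, 0), (7, 9, 6), (8, 5, 3)]


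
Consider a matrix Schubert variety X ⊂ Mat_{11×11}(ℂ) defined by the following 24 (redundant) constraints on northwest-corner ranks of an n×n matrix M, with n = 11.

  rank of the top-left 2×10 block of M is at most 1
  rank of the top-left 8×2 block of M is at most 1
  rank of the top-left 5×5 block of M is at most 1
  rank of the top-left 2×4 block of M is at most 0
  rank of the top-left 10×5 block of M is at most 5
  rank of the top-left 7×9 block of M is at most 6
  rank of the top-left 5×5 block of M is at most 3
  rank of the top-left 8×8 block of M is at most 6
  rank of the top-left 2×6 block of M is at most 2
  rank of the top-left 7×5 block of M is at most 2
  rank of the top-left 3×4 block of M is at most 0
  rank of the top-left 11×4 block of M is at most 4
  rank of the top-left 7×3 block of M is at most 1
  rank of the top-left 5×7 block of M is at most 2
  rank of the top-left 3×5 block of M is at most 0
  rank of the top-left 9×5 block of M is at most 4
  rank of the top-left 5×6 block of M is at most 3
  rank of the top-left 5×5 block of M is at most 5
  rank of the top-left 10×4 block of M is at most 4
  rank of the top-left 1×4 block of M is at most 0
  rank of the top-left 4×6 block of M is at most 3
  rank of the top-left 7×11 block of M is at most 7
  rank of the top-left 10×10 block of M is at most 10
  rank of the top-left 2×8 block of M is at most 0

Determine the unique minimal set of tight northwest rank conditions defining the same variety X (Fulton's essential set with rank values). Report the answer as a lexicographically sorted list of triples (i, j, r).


Rank table r_w(11×11) implied by the 24 constraints:

  R[1]: 0, 0, 0, 0, 0, 0, 0, 0, 1, 1, 1
  R[2]: 0, 0, 0, 0, 0, 0, 0, 0, 1, 1, 2
  R[3]: 0, 0, 0, 0, 0, 1, 1, 1, 2, 2, 3
  R[4]: 1, 1, 1, 1, 1, 2, 2, 2, 3, 3, 4
  R[5]: 1, 1, 1, 1, 1, 2, 2, 3, 4, 4, 5
  R[6]: 1, 1, 1, 2, 2, 3, 3, 4, 5, 5, 6
  R[7]: 1, 1, 1, 2, 2, 3, 4, 5, 6, 6, 7
  R[8]: 1, 1, 2, 3, 3, 4, 5, 6, 7, 7, 8
  R[9]: 1, 2, 3, 4, 4, 5, 6, 7, 8, 8, 9
  R[10]: 1, 2, 3, 4, 5, 6, 7, 8, 9, 9, 10
  R[11]: 1, 2, 3, 4, 5, 6, 7, 8, 9, 10, 11

the unique w with this rank table is (9, 11, 6, 1, 8, 4, 7, 3, 2, 5, 10).

Fulton essential set (8 of the 33 Rothe cells):

[(2, 8, 0), (2, 10, 1), (3, 5, 0), (5, 5, 1), (5, 7, 2), (7, 3, 1), (7, 5, 2), (8, 2, 1)]


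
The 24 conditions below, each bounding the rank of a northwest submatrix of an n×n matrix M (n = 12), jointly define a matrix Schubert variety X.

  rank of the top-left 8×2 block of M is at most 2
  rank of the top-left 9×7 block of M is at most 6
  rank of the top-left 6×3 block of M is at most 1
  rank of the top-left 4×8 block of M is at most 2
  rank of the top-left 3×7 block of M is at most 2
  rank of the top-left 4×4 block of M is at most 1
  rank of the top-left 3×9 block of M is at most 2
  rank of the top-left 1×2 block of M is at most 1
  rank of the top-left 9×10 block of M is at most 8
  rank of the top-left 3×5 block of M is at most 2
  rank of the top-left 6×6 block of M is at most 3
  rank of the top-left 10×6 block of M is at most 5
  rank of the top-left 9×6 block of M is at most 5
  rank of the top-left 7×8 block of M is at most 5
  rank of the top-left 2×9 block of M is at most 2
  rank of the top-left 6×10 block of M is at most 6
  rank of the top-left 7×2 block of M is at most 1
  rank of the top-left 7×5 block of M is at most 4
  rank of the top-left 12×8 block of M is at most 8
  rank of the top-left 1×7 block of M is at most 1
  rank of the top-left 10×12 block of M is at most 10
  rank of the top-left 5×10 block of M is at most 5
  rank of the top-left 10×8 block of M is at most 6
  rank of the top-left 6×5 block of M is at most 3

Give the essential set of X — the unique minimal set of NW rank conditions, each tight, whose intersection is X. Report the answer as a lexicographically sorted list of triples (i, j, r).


Propagating the 24 rank bounds to every northwest block:

  1 | 1 | 1 | 1 | 1 | 1 | 1 | 1 | 1 | 1 | 1 | 1
  1 | 1 | 1 | 1 | 2 | 2 | 2 | 2 | 2 | 2 | 2 | 2
  1 | 1 | 1 | 1 | 2 | 2 | 2 | 2 | 2 | 3 | 3 | 3
  1 | 1 | 1 | 1 | 2 | 2 | 2 | 2 | 3 | 4 | 4 | 4
  1 | 1 | 1 | 2 | 3 | 3 | 3 | 3 | 4 | 5 | 5 | 5
  1 | 1 | 1 | 2 | 3 | 3 | 4 | 4 | 5 | 6 | 6 | 6
  1 | 1 | 2 | 3 | 4 | 4 | 5 | 5 | 6 | 7 | 7 | 7
  1 | 2 | 3 | 4 | 5 | 5 | 6 | 6 | 7 | 8 | 8 | 8
  1 | 2 | 3 | 4 | 5 | 5 | 6 | 6 | 7 | 8 | 9 | 9
  1 | 2 | 3 | 4 | 5 | 5 | 6 | 6 | 7 | 8 | 9 | 10
  1 | 2 | 3 | 4 | 5 | 6 | 7 | 7 | 8 | 9 | 10 | 11
  1 | 2 | 3 | 4 | 5 | 6 | 7 | 8 | 9 | 10 | 11 | 12

the unique w with this rank table is (1, 5, 10, 9, 4, 7, 3, 2, 11, 12, 6, 8).

Fulton essential set (8 of the 26 Rothe cells):

[(3, 9, 2), (4, 4, 1), (4, 8, 2), (6, 3, 1), (6, 6, 3), (7, 2, 1), (10, 6, 5), (10, 8, 6)]


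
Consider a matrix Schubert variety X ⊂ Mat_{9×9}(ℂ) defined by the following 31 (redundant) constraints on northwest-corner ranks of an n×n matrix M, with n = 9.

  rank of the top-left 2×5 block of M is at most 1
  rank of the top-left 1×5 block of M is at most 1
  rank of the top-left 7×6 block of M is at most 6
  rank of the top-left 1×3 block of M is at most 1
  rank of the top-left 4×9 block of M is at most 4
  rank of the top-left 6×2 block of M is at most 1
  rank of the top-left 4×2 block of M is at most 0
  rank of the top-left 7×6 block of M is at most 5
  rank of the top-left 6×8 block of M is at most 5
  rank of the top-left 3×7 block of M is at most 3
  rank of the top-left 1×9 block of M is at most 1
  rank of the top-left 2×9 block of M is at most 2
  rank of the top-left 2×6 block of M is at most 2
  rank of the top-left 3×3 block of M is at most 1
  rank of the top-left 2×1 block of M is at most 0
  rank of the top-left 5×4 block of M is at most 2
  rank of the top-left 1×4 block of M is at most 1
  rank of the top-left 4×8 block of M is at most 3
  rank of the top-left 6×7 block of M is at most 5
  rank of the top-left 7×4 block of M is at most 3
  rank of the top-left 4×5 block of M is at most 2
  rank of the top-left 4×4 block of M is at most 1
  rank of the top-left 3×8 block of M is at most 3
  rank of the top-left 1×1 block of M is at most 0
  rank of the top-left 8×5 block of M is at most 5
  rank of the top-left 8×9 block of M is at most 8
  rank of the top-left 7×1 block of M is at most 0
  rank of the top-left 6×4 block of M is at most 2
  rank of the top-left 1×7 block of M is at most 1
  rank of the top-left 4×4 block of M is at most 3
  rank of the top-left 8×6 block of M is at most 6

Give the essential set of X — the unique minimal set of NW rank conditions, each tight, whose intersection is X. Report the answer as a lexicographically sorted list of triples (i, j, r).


Recovering R(i,j) via the rank-extension bound from the 31 conditions:

  0  0  1  1  1  1  1  1  1
  0  0  1  1  1  2  2  2  2
  0  0  1  1  2  3  3  3  3
  0  0  1  1  2  3  3  3  4
  0  1  2  2  3  4  4  4  5
  0  1  2  2  3  4  5  5  6
  0  1  2  3  4  5  6  6  7
  1  2  3  4  5  6  7  7  8
  1  2  3  4  5  6  7  8  9

giving w = (3, 6, 5, 9, 2, 7, 4, 1, 8) via Δ²R.

ℓ(w)=18; the 6 essential cells (i,j,r):

[(2, 5, 1), (4, 2, 0), (4, 4, 1), (4, 8, 3), (6, 4, 2), (7, 1, 0)]


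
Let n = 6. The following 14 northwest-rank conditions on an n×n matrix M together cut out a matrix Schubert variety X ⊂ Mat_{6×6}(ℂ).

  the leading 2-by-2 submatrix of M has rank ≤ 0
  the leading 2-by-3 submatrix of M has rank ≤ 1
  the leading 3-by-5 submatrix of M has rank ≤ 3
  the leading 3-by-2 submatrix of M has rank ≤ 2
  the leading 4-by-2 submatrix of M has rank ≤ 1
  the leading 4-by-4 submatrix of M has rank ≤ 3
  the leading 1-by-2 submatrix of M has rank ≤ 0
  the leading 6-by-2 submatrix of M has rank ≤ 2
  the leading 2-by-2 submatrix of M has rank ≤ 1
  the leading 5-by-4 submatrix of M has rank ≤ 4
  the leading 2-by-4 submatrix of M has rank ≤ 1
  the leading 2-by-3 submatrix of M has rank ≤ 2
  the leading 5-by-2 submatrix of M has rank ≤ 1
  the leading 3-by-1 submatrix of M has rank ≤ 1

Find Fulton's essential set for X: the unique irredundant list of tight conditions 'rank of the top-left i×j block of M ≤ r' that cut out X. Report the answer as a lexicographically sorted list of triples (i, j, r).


The tightest implied rank at each (i,j), from the 14 conditions:

  0 | 0 | 1 | 1 | 1 | 1
  0 | 0 | 1 | 1 | 2 | 2
  1 | 1 | 2 | 2 | 3 | 3
  1 | 1 | 2 | 3 | 4 | 4
  1 | 1 | 2 | 3 | 4 | 5
  1 | 2 | 3 | 4 | 5 | 6

so w = (3, 5, 1, 4, 6, 2).

Fulton essential set (3 of the 7 Rothe cells):

[(2, 2, 0), (2, 4, 1), (5, 2, 1)]


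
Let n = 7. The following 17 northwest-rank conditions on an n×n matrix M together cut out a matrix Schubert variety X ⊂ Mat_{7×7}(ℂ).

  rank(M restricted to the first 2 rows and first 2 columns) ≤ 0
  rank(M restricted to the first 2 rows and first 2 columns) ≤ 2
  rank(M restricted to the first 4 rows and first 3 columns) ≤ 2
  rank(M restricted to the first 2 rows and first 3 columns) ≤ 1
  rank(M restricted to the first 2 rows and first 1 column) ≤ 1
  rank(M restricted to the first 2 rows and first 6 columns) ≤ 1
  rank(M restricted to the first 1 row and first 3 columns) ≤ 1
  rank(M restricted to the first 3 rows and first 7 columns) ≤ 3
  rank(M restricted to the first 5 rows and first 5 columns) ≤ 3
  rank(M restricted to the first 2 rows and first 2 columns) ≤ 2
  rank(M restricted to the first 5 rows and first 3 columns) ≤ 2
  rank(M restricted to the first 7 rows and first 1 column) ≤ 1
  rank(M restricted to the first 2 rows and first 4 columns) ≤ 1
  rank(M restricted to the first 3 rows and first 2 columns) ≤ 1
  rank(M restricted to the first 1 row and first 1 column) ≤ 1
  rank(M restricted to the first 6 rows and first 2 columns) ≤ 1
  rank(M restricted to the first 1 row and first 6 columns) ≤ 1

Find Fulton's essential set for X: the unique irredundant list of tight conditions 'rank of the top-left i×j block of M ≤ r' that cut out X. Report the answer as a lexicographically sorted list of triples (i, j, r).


Propagating the 17 rank bounds to every northwest block:

  R[1]: 0, 0, 1, 1, 1, 1, 1
  R[2]: 0, 0, 1, 1, 1, 1, 2
  R[3]: 1, 1, 2, 2, 2, 2, 3
  R[4]: 1, 1, 2, 3, 3, 3, 4
  R[5]: 1, 1, 2, 3, 3, 4, 5
  R[6]: 1, 1, 2, 3, 4, 5, 6
  R[7]: 1, 2, 3, 4, 5, 6, 7

giving w = (3, 7, 1, 4, 6, 5, 2) via Δ²R.

ℓ(w)=11; the 4 essential cells (i,j,r):

[(2, 2, 0), (2, 6, 1), (5, 5, 3), (6, 2, 1)]


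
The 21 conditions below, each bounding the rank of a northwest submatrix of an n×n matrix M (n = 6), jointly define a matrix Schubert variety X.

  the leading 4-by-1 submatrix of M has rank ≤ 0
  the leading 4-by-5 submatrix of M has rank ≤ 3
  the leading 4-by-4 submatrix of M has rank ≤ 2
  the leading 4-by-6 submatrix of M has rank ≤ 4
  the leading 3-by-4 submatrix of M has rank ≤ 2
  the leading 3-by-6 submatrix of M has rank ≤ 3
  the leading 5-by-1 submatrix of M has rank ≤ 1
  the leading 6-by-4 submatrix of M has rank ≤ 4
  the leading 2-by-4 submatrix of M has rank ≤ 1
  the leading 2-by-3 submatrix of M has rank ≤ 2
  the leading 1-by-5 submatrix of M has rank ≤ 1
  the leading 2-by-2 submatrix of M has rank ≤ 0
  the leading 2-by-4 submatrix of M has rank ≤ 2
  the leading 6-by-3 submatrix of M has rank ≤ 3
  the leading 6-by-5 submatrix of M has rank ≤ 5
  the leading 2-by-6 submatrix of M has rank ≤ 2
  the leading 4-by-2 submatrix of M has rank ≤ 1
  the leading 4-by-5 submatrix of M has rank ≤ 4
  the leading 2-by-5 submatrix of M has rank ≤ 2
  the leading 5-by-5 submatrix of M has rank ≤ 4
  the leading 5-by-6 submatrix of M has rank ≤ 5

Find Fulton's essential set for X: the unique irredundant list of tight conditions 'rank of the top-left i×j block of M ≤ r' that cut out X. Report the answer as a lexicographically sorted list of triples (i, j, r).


Rank table r_w(6×6) implied by the 21 constraints:

  row 1: 0 0 1 1 1 1
  row 2: 0 0 1 1 2 2
  row 3: 0 1 2 2 3 3
  row 4: 0 1 2 2 3 4
  row 5: 1 2 3 3 4 5
  row 6: 1 2 3 4 5 6

so w = (3, 5, 2, 6, 1, 4).

Rothe diagram D(w) (8 cells), 4 SE-corners (essential conditions):

[(2, 2, 0), (2, 4, 1), (4, 1, 0), (4, 4, 2)]


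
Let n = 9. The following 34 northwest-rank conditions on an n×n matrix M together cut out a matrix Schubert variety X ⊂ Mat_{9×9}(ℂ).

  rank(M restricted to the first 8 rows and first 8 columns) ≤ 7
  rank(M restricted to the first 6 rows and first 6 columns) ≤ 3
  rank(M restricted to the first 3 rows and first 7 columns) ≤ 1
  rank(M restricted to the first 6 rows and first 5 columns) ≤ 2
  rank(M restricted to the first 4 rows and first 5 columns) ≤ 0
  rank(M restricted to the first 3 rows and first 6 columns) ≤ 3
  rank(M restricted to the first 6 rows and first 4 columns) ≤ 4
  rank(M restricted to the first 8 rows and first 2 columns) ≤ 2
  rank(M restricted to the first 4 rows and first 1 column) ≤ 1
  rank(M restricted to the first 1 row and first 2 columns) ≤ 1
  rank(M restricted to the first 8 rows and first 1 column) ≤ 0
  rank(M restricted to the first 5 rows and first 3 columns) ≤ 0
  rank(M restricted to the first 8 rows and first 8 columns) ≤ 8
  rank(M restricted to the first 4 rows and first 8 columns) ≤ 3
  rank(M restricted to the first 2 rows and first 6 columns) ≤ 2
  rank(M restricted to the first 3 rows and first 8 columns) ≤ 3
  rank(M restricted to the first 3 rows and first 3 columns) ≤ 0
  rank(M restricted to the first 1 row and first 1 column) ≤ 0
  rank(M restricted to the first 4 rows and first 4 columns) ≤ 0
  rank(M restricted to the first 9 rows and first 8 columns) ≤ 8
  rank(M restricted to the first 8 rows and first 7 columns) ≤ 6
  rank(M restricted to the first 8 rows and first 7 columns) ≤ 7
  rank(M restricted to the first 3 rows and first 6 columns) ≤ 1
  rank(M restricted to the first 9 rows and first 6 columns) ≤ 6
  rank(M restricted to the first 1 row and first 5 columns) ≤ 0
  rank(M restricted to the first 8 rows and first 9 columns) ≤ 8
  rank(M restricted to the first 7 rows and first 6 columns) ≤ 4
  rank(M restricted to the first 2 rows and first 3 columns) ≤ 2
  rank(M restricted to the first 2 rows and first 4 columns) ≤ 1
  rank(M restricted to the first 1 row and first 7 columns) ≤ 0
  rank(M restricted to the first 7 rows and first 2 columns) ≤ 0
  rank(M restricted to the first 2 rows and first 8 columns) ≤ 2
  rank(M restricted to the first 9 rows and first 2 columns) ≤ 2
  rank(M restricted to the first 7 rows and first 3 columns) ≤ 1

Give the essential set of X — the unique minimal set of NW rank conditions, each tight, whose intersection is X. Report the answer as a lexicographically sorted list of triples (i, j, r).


Reconstructing r_w from the 34 given conditions:

  R[1]: 0 0 0 0 0 0 0 1 1
  R[2]: 0 0 0 0 0 1 1 2 2
  R[3]: 0 0 0 0 0 1 1 2 3
  R[4]: 0 0 0 0 0 1 2 3 4
  R[5]: 0 0 0 1 1 2 3 4 5
  R[6]: 0 0 1 2 2 3 4 5 6
  R[7]: 0 0 1 2 3 4 5 6 7
  R[8]: 0 1 2 3 4 5 6 7 8
  R[9]: 1 2 3 4 5 6 7 8 9

giving w = (8, 6, 9, 7, 4, 3, 5, 2, 1) via Δ²R.

Rothe diagram D(w) (31 cells), 6 SE-corners (essential conditions):

[(1, 7, 0), (3, 7, 1), (4, 5, 0), (5, 3, 0), (7, 2, 0), (8, 1, 0)]


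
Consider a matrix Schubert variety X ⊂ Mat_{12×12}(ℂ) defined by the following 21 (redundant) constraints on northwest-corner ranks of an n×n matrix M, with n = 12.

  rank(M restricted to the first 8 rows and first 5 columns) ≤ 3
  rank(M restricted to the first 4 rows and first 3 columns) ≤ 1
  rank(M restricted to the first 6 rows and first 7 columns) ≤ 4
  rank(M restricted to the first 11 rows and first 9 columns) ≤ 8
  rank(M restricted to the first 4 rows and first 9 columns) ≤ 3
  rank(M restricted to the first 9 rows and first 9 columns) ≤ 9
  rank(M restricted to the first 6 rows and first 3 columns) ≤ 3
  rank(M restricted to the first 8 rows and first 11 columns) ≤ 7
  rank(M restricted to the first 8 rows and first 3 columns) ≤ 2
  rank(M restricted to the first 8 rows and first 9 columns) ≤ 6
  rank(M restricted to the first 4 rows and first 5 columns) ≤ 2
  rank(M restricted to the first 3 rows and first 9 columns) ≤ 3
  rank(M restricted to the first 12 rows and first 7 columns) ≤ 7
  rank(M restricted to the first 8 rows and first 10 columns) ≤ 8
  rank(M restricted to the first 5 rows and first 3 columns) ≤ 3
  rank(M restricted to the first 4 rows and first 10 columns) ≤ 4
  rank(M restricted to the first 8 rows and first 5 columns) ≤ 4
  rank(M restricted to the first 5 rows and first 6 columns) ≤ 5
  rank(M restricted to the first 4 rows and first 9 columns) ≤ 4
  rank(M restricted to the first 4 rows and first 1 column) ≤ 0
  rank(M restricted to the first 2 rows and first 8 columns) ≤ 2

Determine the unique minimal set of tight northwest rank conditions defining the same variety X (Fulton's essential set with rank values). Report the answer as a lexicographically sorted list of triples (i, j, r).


Recovering R(i,j) via the rank-extension bound from the 21 conditions:

  i=1: 0, 1, 1, 1, 1, 1, 1, 1, 1, 1, 1, 1
  i=2: 0, 1, 1, 2, 2, 2, 2, 2, 2, 2, 2, 2
  i=3: 0, 1, 1, 2, 2, 3, 3, 3, 3, 3, 3, 3
  i=4: 0, 1, 1, 2, 2, 3, 3, 3, 3, 4, 4, 4
  i=5: 1, 2, 2, 3, 3, 4, 4, 4, 4, 5, 5, 5
  i=6: 1, 2, 2, 3, 3, 4, 4, 5, 5, 6, 6, 6
  i=7: 1, 2, 2, 3, 3, 4, 5, 6, 6, 7, 7, 7
  i=8: 1, 2, 2, 3, 3, 4, 5, 6, 6, 7, 7, 8
  i=9: 1, 2, 3, 4, 4, 5, 6, 7, 7, 8, 8, 9
  i=10: 1, 2, 3, 4, 5, 6, 7, 8, 8, 9, 9, 10
  i=11: 1, 2, 3, 4, 5, 6, 7, 8, 8, 9, 10, 11
  i=12: 1, 2, 3, 4, 5, 6, 7, 8, 9, 10, 11, 12

hence w(1..12) = (2, 4, 6, 10, 1, 8, 7, 12, 3, 5, 11, 9).

Fulton essential set (10 of the 22 Rothe cells):

[(4, 1, 0), (4, 3, 1), (4, 5, 2), (4, 9, 3), (6, 7, 4), (8, 3, 2), (8, 5, 3), (8, 9, 6), (8, 11, 7), (11, 9, 8)]


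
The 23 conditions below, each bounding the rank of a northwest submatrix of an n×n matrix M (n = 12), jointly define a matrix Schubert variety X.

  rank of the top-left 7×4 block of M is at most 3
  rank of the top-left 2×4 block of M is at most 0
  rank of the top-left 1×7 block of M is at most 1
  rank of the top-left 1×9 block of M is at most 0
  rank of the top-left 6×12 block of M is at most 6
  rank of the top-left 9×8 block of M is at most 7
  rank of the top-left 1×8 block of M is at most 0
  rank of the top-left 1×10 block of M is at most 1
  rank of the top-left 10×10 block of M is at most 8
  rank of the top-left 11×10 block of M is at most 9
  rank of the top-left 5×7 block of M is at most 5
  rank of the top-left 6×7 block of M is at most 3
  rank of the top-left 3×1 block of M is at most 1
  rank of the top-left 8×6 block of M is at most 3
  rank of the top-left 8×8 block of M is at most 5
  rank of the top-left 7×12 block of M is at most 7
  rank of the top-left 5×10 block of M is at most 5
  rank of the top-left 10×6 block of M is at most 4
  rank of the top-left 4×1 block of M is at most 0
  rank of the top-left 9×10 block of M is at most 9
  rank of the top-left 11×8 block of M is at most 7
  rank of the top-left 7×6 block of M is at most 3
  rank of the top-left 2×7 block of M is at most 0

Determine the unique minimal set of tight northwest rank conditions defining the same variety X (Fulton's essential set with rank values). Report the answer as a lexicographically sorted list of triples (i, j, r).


Computing R[i][j] = min implied NW-rank bound (n=12, 23 conditions):

  R[1]: 0, 0, 0, 0, 0, 0, 0, 0, 0, 1, 1, 1
  R[2]: 0, 0, 0, 0, 0, 0, 0, 1, 1, 2, 2, 2
  R[3]: 0, 1, 1, 1, 1, 1, 1, 2, 2, 3, 3, 3
  R[4]: 0, 1, 2, 2, 2, 2, 2, 3, 3, 4, 4, 4
  R[5]: 1, 2, 3, 3, 3, 3, 3, 4, 4, 5, 5, 5
  R[6]: 1, 2, 3, 3, 3, 3, 3, 4, 5, 6, 6, 6
  R[7]: 1, 2, 3, 3, 3, 3, 4, 5, 6, 7, 7, 7
  R[8]: 1, 2, 3, 3, 3, 3, 4, 5, 6, 7, 8, 8
  R[9]: 1, 2, 3, 4, 4, 4, 5, 6, 7, 8, 9, 9
  R[10]: 1, 2, 3, 4, 4, 4, 5, 6, 7, 8, 9, 10
  R[11]: 1, 2, 3, 4, 5, 5, 6, 7, 8, 9, 10, 11
  R[12]: 1, 2, 3, 4, 5, 6, 7, 8, 9, 10, 11, 12

giving w = (10, 8, 2, 3, 1, 9, 7, 11, 4, 12, 5, 6) via Δ²R.

D(w) has 30 cells with 6 SE-corners; essential set:

[(1, 9, 0), (2, 7, 0), (4, 1, 0), (6, 7, 3), (8, 6, 3), (10, 6, 4)]


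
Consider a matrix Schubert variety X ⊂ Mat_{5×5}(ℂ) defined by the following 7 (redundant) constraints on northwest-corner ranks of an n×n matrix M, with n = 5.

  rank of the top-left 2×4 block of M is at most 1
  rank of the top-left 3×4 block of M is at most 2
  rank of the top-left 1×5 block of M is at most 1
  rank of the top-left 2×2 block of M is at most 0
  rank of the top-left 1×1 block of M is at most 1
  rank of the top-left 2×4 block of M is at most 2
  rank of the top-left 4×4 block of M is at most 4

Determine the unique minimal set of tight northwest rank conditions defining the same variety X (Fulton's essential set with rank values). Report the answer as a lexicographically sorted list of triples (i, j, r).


Computing R[i][j] = min implied NW-rank bound (n=5, 7 conditions):

  i=1: 0 | 0 | 1 | 1 | 1
  i=2: 0 | 0 | 1 | 1 | 2
  i=3: 1 | 1 | 2 | 2 | 3
  i=4: 1 | 2 | 3 | 3 | 4
  i=5: 1 | 2 | 3 | 4 | 5

the unique w with this rank table is (3, 5, 1, 2, 4).

D(w) has 5 cells with 2 SE-corners; essential set:

[(2, 2, 0), (2, 4, 1)]
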